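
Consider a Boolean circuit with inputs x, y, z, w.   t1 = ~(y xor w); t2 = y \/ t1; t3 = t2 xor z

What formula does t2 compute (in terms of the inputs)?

t1 = ~(y xor w)
t2 = y \/ t1 = y \/ (~(y xor w))

y \/ (~(y xor w))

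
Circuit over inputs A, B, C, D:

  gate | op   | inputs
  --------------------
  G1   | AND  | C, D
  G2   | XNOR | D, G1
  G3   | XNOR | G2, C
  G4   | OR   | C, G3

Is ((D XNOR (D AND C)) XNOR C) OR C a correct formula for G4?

G1 = C AND D
G2 = D XNOR G1 = D XNOR (C AND D)
G3 = G2 XNOR C = (D XNOR (C AND D)) XNOR C
G4 = C OR G3 = C OR ((D XNOR (C AND D)) XNOR C)
At A=0, B=0, C=0, D=0: circuit gives 0, formula gives 0.
At A=0, B=0, C=0, D=1: circuit gives 1, formula gives 1.
Agrees on all 16 inputs.

Yes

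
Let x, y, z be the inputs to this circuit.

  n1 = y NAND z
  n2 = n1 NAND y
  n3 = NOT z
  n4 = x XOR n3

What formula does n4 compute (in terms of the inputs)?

x XOR NOT z

n3 = NOT z
n4 = x XOR n3 = x XOR NOT z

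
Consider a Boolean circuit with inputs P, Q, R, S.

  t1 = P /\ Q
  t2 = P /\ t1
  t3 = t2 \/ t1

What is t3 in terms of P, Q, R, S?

t1 = P /\ Q
t2 = P /\ t1 = P /\ (P /\ Q)
t3 = t2 \/ t1 = (P /\ (P /\ Q)) \/ (P /\ Q)

(P /\ (P /\ Q)) \/ (P /\ Q)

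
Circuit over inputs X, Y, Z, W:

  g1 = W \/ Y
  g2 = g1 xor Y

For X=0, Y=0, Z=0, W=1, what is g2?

1

g1 = 1 \/ 0 = 1
g2 = 1 xor 0 = 1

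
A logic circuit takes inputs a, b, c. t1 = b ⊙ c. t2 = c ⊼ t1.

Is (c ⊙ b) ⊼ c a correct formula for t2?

t1 = b ⊙ c
t2 = c ⊼ t1 = c ⊼ (b ⊙ c)
At a=0, b=1, c=1: circuit gives 0, formula gives 0.
At a=0, b=0, c=0: circuit gives 1, formula gives 1.
Agrees on all 8 inputs.

Yes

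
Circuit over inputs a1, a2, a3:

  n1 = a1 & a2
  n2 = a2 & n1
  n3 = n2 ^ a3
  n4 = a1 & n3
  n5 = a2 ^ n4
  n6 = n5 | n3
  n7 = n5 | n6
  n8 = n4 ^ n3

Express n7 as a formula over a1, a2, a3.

n1 = a1 & a2
n2 = a2 & n1 = a2 & (a1 & a2)
n3 = n2 ^ a3 = (a2 & (a1 & a2)) ^ a3
n4 = a1 & n3 = a1 & ((a2 & (a1 & a2)) ^ a3)
n5 = a2 ^ n4 = a2 ^ (a1 & ((a2 & (a1 & a2)) ^ a3))
n6 = n5 | n3 = (a2 ^ (a1 & ((a2 & (a1 & a2)) ^ a3))) | ((a2 & (a1 & a2)) ^ a3)
n7 = n5 | n6 = (a2 ^ (a1 & ((a2 & (a1 & a2)) ^ a3))) | ((a2 ^ (a1 & ((a2 & (a1 & a2)) ^ a3))) | ((a2 & (a1 & a2)) ^ a3))

(a2 ^ (a1 & ((a2 & (a1 & a2)) ^ a3))) | ((a2 ^ (a1 & ((a2 & (a1 & a2)) ^ a3))) | ((a2 & (a1 & a2)) ^ a3))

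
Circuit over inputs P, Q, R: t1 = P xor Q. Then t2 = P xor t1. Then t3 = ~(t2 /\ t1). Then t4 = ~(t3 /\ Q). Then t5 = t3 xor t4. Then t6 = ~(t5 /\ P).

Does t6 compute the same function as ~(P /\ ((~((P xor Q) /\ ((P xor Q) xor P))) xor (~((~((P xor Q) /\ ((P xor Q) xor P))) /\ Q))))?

t1 = P xor Q
t2 = P xor t1 = P xor (P xor Q)
t3 = ~(t2 /\ t1) = ~((P xor (P xor Q)) /\ (P xor Q))
t4 = ~(t3 /\ Q) = ~((~((P xor (P xor Q)) /\ (P xor Q))) /\ Q)
t5 = t3 xor t4 = (~((P xor (P xor Q)) /\ (P xor Q))) xor (~((~((P xor (P xor Q)) /\ (P xor Q))) /\ Q))
t6 = ~(t5 /\ P) = ~(((~((P xor (P xor Q)) /\ (P xor Q))) xor (~((~((P xor (P xor Q)) /\ (P xor Q))) /\ Q))) /\ P)
At P=1, Q=1, R=0: circuit gives 0, formula gives 0.
At P=0, Q=0, R=0: circuit gives 1, formula gives 1.
Agrees on all 8 inputs.

Yes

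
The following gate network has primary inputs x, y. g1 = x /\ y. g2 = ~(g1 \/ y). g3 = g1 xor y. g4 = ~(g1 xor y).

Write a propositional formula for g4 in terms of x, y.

~((x /\ y) xor y)

g1 = x /\ y
g4 = ~(g1 xor y) = ~((x /\ y) xor y)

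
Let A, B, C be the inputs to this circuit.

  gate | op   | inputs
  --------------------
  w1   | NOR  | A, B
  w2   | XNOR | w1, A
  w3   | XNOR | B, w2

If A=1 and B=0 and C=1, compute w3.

1

w1 = 1 NOR 0 = 0
w2 = 0 XNOR 1 = 0
w3 = 0 XNOR 0 = 1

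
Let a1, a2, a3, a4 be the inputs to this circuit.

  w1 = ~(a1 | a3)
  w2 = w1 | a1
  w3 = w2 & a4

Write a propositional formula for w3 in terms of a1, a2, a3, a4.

w1 = ~(a1 | a3)
w2 = w1 | a1 = (~(a1 | a3)) | a1
w3 = w2 & a4 = ((~(a1 | a3)) | a1) & a4

((~(a1 | a3)) | a1) & a4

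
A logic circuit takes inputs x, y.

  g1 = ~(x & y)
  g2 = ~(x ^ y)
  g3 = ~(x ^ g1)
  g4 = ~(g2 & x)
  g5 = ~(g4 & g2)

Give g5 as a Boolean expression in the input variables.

~((~((~(x ^ y)) & x)) & (~(x ^ y)))

g2 = ~(x ^ y)
g4 = ~(g2 & x) = ~((~(x ^ y)) & x)
g5 = ~(g4 & g2) = ~((~((~(x ^ y)) & x)) & (~(x ^ y)))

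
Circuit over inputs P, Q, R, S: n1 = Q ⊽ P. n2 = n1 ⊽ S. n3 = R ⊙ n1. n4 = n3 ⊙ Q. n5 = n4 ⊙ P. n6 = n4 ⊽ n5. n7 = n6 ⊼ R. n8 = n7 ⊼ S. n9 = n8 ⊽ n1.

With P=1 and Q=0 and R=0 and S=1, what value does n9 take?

1

n1 = 0 ⊽ 1 = 0
n3 = 0 ⊙ 0 = 1
n4 = 1 ⊙ 0 = 0
n5 = 0 ⊙ 1 = 0
n6 = 0 ⊽ 0 = 1
n7 = 1 ⊼ 0 = 1
n8 = 1 ⊼ 1 = 0
n9 = 0 ⊽ 0 = 1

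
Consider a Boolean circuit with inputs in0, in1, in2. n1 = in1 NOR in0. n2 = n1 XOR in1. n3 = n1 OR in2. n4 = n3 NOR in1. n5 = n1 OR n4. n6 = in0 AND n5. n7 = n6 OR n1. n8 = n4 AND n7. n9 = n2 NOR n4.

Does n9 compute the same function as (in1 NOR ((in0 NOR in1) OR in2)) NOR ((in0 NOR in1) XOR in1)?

Yes

n1 = in1 NOR in0
n2 = n1 XOR in1 = (in1 NOR in0) XOR in1
n3 = n1 OR in2 = (in1 NOR in0) OR in2
n4 = n3 NOR in1 = ((in1 NOR in0) OR in2) NOR in1
n9 = n2 NOR n4 = ((in1 NOR in0) XOR in1) NOR (((in1 NOR in0) OR in2) NOR in1)
At in0=0, in1=0, in2=0: circuit gives 0, formula gives 0.
At in0=1, in1=0, in2=1: circuit gives 1, formula gives 1.
Agrees on all 8 inputs.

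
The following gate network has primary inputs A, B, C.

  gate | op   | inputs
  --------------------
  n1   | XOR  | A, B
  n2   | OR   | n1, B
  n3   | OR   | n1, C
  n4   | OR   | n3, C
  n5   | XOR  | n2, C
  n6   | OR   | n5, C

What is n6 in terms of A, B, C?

(((A XOR B) OR B) XOR C) OR C

n1 = A XOR B
n2 = n1 OR B = (A XOR B) OR B
n5 = n2 XOR C = ((A XOR B) OR B) XOR C
n6 = n5 OR C = (((A XOR B) OR B) XOR C) OR C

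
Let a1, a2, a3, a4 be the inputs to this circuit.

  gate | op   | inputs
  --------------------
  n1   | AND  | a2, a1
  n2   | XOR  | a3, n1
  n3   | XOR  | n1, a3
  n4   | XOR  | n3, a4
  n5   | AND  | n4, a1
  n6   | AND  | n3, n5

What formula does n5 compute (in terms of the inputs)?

(((a2 AND a1) XOR a3) XOR a4) AND a1

n1 = a2 AND a1
n3 = n1 XOR a3 = (a2 AND a1) XOR a3
n4 = n3 XOR a4 = ((a2 AND a1) XOR a3) XOR a4
n5 = n4 AND a1 = (((a2 AND a1) XOR a3) XOR a4) AND a1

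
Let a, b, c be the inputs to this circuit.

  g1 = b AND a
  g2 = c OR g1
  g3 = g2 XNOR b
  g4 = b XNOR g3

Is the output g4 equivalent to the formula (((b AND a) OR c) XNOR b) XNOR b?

Yes

g1 = b AND a
g2 = c OR g1 = c OR (b AND a)
g3 = g2 XNOR b = (c OR (b AND a)) XNOR b
g4 = b XNOR g3 = b XNOR ((c OR (b AND a)) XNOR b)
At a=0, b=0, c=0: circuit gives 0, formula gives 0.
At a=0, b=0, c=1: circuit gives 1, formula gives 1.
Agrees on all 8 inputs.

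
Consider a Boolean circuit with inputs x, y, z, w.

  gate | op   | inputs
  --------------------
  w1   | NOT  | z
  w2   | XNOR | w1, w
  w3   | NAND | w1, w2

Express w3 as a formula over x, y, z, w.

NOT z NAND (NOT z XNOR w)

w1 = NOT z
w2 = w1 XNOR w = NOT z XNOR w
w3 = w1 NAND w2 = NOT z NAND (NOT z XNOR w)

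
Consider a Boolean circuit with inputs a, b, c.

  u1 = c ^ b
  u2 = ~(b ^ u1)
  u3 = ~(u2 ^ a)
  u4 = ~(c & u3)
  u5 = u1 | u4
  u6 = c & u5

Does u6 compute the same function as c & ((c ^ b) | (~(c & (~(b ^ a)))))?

No

u1 = c ^ b
u2 = ~(b ^ u1) = ~(b ^ (c ^ b))
u3 = ~(u2 ^ a) = ~((~(b ^ (c ^ b))) ^ a)
u4 = ~(c & u3) = ~(c & (~((~(b ^ (c ^ b))) ^ a)))
u5 = u1 | u4 = (c ^ b) | (~(c & (~((~(b ^ (c ^ b))) ^ a))))
u6 = c & u5 = c & ((c ^ b) | (~(c & (~((~(b ^ (c ^ b))) ^ a)))))
At a=0, b=1, c=1: circuit gives 0, formula gives 1.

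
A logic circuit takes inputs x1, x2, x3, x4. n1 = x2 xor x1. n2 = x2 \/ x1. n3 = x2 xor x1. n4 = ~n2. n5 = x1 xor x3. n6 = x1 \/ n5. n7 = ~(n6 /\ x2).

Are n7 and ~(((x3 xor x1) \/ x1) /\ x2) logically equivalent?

n5 = x1 xor x3
n6 = x1 \/ n5 = x1 \/ (x1 xor x3)
n7 = ~(n6 /\ x2) = ~((x1 \/ (x1 xor x3)) /\ x2)
At x1=0, x2=1, x3=1, x4=0: circuit gives 0, formula gives 0.
At x1=0, x2=0, x3=0, x4=0: circuit gives 1, formula gives 1.
Agrees on all 16 inputs.

Yes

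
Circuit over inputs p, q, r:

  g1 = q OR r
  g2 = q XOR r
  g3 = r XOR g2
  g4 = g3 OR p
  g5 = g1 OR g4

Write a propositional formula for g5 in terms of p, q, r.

g1 = q OR r
g2 = q XOR r
g3 = r XOR g2 = r XOR (q XOR r)
g4 = g3 OR p = (r XOR (q XOR r)) OR p
g5 = g1 OR g4 = (q OR r) OR ((r XOR (q XOR r)) OR p)

(q OR r) OR ((r XOR (q XOR r)) OR p)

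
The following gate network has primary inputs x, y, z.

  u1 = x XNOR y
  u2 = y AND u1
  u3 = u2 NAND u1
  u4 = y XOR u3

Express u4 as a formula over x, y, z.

u1 = x XNOR y
u2 = y AND u1 = y AND (x XNOR y)
u3 = u2 NAND u1 = (y AND (x XNOR y)) NAND (x XNOR y)
u4 = y XOR u3 = y XOR ((y AND (x XNOR y)) NAND (x XNOR y))

y XOR ((y AND (x XNOR y)) NAND (x XNOR y))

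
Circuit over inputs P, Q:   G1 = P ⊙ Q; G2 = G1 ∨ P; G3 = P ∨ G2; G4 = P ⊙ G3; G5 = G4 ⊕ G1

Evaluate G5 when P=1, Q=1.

G1 = 1 ⊙ 1 = 1
G2 = 1 ∨ 1 = 1
G3 = 1 ∨ 1 = 1
G4 = 1 ⊙ 1 = 1
G5 = 1 ⊕ 1 = 0

0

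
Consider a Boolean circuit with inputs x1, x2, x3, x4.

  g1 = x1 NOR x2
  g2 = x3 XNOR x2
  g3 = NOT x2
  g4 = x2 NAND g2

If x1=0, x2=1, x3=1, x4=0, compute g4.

g2 = 1 XNOR 1 = 1
g4 = 1 NAND 1 = 0

0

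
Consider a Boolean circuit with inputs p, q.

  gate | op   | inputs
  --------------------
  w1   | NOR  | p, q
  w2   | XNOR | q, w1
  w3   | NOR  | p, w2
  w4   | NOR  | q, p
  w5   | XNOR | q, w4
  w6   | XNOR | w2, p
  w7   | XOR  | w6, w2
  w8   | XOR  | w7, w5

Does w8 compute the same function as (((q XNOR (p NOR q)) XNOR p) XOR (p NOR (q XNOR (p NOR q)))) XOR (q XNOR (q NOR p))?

w1 = p NOR q
w2 = q XNOR w1 = q XNOR (p NOR q)
w4 = q NOR p
w5 = q XNOR w4 = q XNOR (q NOR p)
w6 = w2 XNOR p = (q XNOR (p NOR q)) XNOR p
w7 = w6 XOR w2 = ((q XNOR (p NOR q)) XNOR p) XOR (q XNOR (p NOR q))
w8 = w7 XOR w5 = (((q XNOR (p NOR q)) XNOR p) XOR (q XNOR (p NOR q))) XOR (q XNOR (q NOR p))
At p=0, q=0: circuit gives 1, formula gives 0.

No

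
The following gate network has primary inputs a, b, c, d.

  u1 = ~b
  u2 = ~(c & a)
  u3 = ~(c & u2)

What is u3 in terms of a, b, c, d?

~(c & (~(c & a)))

u2 = ~(c & a)
u3 = ~(c & u2) = ~(c & (~(c & a)))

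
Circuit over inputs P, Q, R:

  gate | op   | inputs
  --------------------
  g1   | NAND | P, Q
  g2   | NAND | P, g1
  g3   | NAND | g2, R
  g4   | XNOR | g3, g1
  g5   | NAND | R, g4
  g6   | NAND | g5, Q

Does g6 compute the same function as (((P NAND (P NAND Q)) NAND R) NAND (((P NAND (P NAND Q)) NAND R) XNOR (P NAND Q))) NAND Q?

g1 = P NAND Q
g2 = P NAND g1 = P NAND (P NAND Q)
g3 = g2 NAND R = (P NAND (P NAND Q)) NAND R
g4 = g3 XNOR g1 = ((P NAND (P NAND Q)) NAND R) XNOR (P NAND Q)
g5 = R NAND g4 = R NAND (((P NAND (P NAND Q)) NAND R) XNOR (P NAND Q))
g6 = g5 NAND Q = (R NAND (((P NAND (P NAND Q)) NAND R) XNOR (P NAND Q))) NAND Q
At P=0, Q=1, R=0: circuit gives 0, formula gives 1.

No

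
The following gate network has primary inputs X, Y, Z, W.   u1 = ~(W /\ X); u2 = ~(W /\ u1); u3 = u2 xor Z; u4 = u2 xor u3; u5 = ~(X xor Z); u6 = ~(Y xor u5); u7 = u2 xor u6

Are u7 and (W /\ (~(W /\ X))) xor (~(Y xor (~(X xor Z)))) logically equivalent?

u1 = ~(W /\ X)
u2 = ~(W /\ u1) = ~(W /\ (~(W /\ X)))
u5 = ~(X xor Z)
u6 = ~(Y xor u5) = ~(Y xor (~(X xor Z)))
u7 = u2 xor u6 = (~(W /\ (~(W /\ X)))) xor (~(Y xor (~(X xor Z))))
At X=0, Y=0, Z=0, W=0: circuit gives 1, formula gives 0.

No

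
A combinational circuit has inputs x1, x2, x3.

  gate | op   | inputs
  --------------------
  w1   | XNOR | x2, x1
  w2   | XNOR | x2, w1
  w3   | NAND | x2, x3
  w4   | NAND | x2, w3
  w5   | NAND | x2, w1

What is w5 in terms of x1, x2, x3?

w1 = x2 XNOR x1
w5 = x2 NAND w1 = x2 NAND (x2 XNOR x1)

x2 NAND (x2 XNOR x1)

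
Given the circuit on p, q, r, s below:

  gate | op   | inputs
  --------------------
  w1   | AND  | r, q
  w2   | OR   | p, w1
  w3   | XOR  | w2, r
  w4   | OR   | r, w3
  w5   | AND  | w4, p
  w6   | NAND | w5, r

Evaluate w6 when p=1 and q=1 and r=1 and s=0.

w1 = 1 AND 1 = 1
w2 = 1 OR 1 = 1
w3 = 1 XOR 1 = 0
w4 = 1 OR 0 = 1
w5 = 1 AND 1 = 1
w6 = 1 NAND 1 = 0

0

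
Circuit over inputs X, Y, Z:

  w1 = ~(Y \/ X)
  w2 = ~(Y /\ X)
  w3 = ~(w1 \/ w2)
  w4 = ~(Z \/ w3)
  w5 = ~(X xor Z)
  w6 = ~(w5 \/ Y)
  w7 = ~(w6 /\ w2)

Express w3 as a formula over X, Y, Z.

~((~(Y \/ X)) \/ (~(Y /\ X)))

w1 = ~(Y \/ X)
w2 = ~(Y /\ X)
w3 = ~(w1 \/ w2) = ~((~(Y \/ X)) \/ (~(Y /\ X)))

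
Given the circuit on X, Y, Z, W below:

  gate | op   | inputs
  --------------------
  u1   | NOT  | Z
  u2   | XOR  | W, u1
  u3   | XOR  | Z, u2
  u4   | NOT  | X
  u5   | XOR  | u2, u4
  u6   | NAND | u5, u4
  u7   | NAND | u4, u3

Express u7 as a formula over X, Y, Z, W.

NOT X NAND (Z XOR (W XOR NOT Z))

u1 = NOT Z
u2 = W XOR u1 = W XOR NOT Z
u3 = Z XOR u2 = Z XOR (W XOR NOT Z)
u4 = NOT X
u7 = u4 NAND u3 = NOT X NAND (Z XOR (W XOR NOT Z))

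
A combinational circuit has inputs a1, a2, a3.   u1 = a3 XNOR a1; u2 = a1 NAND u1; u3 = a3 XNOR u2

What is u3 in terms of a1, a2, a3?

a3 XNOR (a1 NAND (a3 XNOR a1))

u1 = a3 XNOR a1
u2 = a1 NAND u1 = a1 NAND (a3 XNOR a1)
u3 = a3 XNOR u2 = a3 XNOR (a1 NAND (a3 XNOR a1))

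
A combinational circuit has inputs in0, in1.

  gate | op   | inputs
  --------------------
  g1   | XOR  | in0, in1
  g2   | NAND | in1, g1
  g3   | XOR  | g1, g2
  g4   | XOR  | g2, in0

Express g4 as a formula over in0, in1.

(in1 NAND (in0 XOR in1)) XOR in0

g1 = in0 XOR in1
g2 = in1 NAND g1 = in1 NAND (in0 XOR in1)
g4 = g2 XOR in0 = (in1 NAND (in0 XOR in1)) XOR in0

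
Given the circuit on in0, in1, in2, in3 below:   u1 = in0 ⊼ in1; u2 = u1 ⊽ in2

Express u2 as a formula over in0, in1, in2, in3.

u1 = in0 ⊼ in1
u2 = u1 ⊽ in2 = (in0 ⊼ in1) ⊽ in2

(in0 ⊼ in1) ⊽ in2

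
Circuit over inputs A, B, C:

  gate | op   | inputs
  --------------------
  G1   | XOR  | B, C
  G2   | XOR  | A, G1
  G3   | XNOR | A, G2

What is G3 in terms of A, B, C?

G1 = B XOR C
G2 = A XOR G1 = A XOR (B XOR C)
G3 = A XNOR G2 = A XNOR (A XOR (B XOR C))

A XNOR (A XOR (B XOR C))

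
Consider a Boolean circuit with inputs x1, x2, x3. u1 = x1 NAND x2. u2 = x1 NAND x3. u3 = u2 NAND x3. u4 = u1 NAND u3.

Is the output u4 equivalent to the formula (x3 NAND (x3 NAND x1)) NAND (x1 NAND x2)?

u1 = x1 NAND x2
u2 = x1 NAND x3
u3 = u2 NAND x3 = (x1 NAND x3) NAND x3
u4 = u1 NAND u3 = (x1 NAND x2) NAND ((x1 NAND x3) NAND x3)
At x1=0, x2=0, x3=0: circuit gives 0, formula gives 0.
At x1=0, x2=0, x3=1: circuit gives 1, formula gives 1.
Agrees on all 8 inputs.

Yes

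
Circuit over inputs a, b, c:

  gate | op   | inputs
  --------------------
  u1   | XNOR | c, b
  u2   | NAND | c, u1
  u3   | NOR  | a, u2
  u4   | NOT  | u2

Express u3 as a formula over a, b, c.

u1 = c XNOR b
u2 = c NAND u1 = c NAND (c XNOR b)
u3 = a NOR u2 = a NOR (c NAND (c XNOR b))

a NOR (c NAND (c XNOR b))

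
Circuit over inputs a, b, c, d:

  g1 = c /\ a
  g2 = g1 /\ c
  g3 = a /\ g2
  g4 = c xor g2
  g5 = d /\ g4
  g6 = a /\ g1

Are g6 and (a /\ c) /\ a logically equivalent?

g1 = c /\ a
g6 = a /\ g1 = a /\ (c /\ a)
At a=0, b=0, c=0, d=0: circuit gives 0, formula gives 0.
At a=1, b=0, c=1, d=0: circuit gives 1, formula gives 1.
Agrees on all 16 inputs.

Yes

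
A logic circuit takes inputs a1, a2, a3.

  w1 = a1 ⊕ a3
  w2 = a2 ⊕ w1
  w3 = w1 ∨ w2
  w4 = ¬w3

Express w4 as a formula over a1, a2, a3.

¬((a1 ⊕ a3) ∨ (a2 ⊕ (a1 ⊕ a3)))

w1 = a1 ⊕ a3
w2 = a2 ⊕ w1 = a2 ⊕ (a1 ⊕ a3)
w3 = w1 ∨ w2 = (a1 ⊕ a3) ∨ (a2 ⊕ (a1 ⊕ a3))
w4 = ¬w3 = ¬((a1 ⊕ a3) ∨ (a2 ⊕ (a1 ⊕ a3)))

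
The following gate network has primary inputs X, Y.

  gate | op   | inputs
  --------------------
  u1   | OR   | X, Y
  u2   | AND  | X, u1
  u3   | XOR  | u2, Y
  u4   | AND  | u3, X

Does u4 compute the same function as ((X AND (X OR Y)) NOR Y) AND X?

No

u1 = X OR Y
u2 = X AND u1 = X AND (X OR Y)
u3 = u2 XOR Y = (X AND (X OR Y)) XOR Y
u4 = u3 AND X = ((X AND (X OR Y)) XOR Y) AND X
At X=1, Y=0: circuit gives 1, formula gives 0.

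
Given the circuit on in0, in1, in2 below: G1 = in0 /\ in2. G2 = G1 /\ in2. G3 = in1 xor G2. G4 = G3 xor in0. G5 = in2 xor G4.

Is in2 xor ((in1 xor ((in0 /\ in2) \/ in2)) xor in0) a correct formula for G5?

No

G1 = in0 /\ in2
G2 = G1 /\ in2 = (in0 /\ in2) /\ in2
G3 = in1 xor G2 = in1 xor ((in0 /\ in2) /\ in2)
G4 = G3 xor in0 = (in1 xor ((in0 /\ in2) /\ in2)) xor in0
G5 = in2 xor G4 = in2 xor ((in1 xor ((in0 /\ in2) /\ in2)) xor in0)
At in0=0, in1=0, in2=1: circuit gives 1, formula gives 0.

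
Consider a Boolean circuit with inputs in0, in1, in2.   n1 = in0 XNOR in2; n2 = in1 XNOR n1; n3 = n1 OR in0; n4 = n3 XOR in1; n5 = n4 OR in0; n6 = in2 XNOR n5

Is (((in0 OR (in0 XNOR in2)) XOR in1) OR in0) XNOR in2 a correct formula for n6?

n1 = in0 XNOR in2
n3 = n1 OR in0 = (in0 XNOR in2) OR in0
n4 = n3 XOR in1 = ((in0 XNOR in2) OR in0) XOR in1
n5 = n4 OR in0 = (((in0 XNOR in2) OR in0) XOR in1) OR in0
n6 = in2 XNOR n5 = in2 XNOR ((((in0 XNOR in2) OR in0) XOR in1) OR in0)
At in0=0, in1=0, in2=0: circuit gives 0, formula gives 0.
At in0=0, in1=1, in2=0: circuit gives 1, formula gives 1.
Agrees on all 8 inputs.

Yes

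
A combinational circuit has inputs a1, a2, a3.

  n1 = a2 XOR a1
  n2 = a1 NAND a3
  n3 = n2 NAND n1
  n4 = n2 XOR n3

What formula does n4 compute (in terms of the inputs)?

(a1 NAND a3) XOR ((a1 NAND a3) NAND (a2 XOR a1))

n1 = a2 XOR a1
n2 = a1 NAND a3
n3 = n2 NAND n1 = (a1 NAND a3) NAND (a2 XOR a1)
n4 = n2 XOR n3 = (a1 NAND a3) XOR ((a1 NAND a3) NAND (a2 XOR a1))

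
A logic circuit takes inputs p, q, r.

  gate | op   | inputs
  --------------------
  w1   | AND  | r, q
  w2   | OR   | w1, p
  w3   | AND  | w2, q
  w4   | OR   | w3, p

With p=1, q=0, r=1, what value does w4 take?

w1 = 1 AND 0 = 0
w2 = 0 OR 1 = 1
w3 = 1 AND 0 = 0
w4 = 0 OR 1 = 1

1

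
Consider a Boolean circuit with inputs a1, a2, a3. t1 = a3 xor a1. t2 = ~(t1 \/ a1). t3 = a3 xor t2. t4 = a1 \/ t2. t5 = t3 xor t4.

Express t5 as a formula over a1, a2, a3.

(a3 xor (~((a3 xor a1) \/ a1))) xor (a1 \/ (~((a3 xor a1) \/ a1)))

t1 = a3 xor a1
t2 = ~(t1 \/ a1) = ~((a3 xor a1) \/ a1)
t3 = a3 xor t2 = a3 xor (~((a3 xor a1) \/ a1))
t4 = a1 \/ t2 = a1 \/ (~((a3 xor a1) \/ a1))
t5 = t3 xor t4 = (a3 xor (~((a3 xor a1) \/ a1))) xor (a1 \/ (~((a3 xor a1) \/ a1)))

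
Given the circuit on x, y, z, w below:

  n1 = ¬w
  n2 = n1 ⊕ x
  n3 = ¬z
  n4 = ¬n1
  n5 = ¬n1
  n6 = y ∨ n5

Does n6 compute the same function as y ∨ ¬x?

No

n1 = ¬w
n5 = ¬n1 = ¬¬w
n6 = y ∨ n5 = y ∨ ¬¬w
At x=0, y=0, z=0, w=0: circuit gives 0, formula gives 1.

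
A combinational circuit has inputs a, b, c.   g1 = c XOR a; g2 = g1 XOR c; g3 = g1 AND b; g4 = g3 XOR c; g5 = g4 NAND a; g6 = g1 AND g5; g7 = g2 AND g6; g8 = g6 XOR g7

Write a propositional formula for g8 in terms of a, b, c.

g1 = c XOR a
g2 = g1 XOR c = (c XOR a) XOR c
g3 = g1 AND b = (c XOR a) AND b
g4 = g3 XOR c = ((c XOR a) AND b) XOR c
g5 = g4 NAND a = (((c XOR a) AND b) XOR c) NAND a
g6 = g1 AND g5 = (c XOR a) AND ((((c XOR a) AND b) XOR c) NAND a)
g7 = g2 AND g6 = ((c XOR a) XOR c) AND ((c XOR a) AND ((((c XOR a) AND b) XOR c) NAND a))
g8 = g6 XOR g7 = ((c XOR a) AND ((((c XOR a) AND b) XOR c) NAND a)) XOR (((c XOR a) XOR c) AND ((c XOR a) AND ((((c XOR a) AND b) XOR c) NAND a)))

((c XOR a) AND ((((c XOR a) AND b) XOR c) NAND a)) XOR (((c XOR a) XOR c) AND ((c XOR a) AND ((((c XOR a) AND b) XOR c) NAND a)))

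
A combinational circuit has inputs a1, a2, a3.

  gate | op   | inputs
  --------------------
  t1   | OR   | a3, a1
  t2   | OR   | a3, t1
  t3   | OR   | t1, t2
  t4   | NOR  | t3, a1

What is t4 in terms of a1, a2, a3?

((a3 OR a1) OR (a3 OR (a3 OR a1))) NOR a1

t1 = a3 OR a1
t2 = a3 OR t1 = a3 OR (a3 OR a1)
t3 = t1 OR t2 = (a3 OR a1) OR (a3 OR (a3 OR a1))
t4 = t3 NOR a1 = ((a3 OR a1) OR (a3 OR (a3 OR a1))) NOR a1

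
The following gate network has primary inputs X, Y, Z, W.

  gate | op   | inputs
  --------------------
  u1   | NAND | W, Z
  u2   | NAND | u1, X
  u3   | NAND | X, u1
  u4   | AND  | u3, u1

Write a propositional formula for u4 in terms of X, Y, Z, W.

(X NAND (W NAND Z)) AND (W NAND Z)

u1 = W NAND Z
u3 = X NAND u1 = X NAND (W NAND Z)
u4 = u3 AND u1 = (X NAND (W NAND Z)) AND (W NAND Z)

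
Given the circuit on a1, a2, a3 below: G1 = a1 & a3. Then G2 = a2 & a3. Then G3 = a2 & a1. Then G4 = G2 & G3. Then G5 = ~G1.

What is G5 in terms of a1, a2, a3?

~(a1 & a3)

G1 = a1 & a3
G5 = ~G1 = ~(a1 & a3)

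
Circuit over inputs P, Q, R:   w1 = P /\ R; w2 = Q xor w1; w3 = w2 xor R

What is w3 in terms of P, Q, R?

w1 = P /\ R
w2 = Q xor w1 = Q xor (P /\ R)
w3 = w2 xor R = (Q xor (P /\ R)) xor R

(Q xor (P /\ R)) xor R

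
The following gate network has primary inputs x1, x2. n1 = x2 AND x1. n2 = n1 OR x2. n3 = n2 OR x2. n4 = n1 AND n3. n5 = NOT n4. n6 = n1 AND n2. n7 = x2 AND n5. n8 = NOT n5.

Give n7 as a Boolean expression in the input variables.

x2 AND NOT ((x2 AND x1) AND (((x2 AND x1) OR x2) OR x2))

n1 = x2 AND x1
n2 = n1 OR x2 = (x2 AND x1) OR x2
n3 = n2 OR x2 = ((x2 AND x1) OR x2) OR x2
n4 = n1 AND n3 = (x2 AND x1) AND (((x2 AND x1) OR x2) OR x2)
n5 = NOT n4 = NOT ((x2 AND x1) AND (((x2 AND x1) OR x2) OR x2))
n7 = x2 AND n5 = x2 AND NOT ((x2 AND x1) AND (((x2 AND x1) OR x2) OR x2))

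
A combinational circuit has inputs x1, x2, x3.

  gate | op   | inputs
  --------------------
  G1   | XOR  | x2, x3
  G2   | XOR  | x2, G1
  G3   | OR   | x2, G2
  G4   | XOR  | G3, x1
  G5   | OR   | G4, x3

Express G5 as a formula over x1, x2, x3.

((x2 OR (x2 XOR (x2 XOR x3))) XOR x1) OR x3

G1 = x2 XOR x3
G2 = x2 XOR G1 = x2 XOR (x2 XOR x3)
G3 = x2 OR G2 = x2 OR (x2 XOR (x2 XOR x3))
G4 = G3 XOR x1 = (x2 OR (x2 XOR (x2 XOR x3))) XOR x1
G5 = G4 OR x3 = ((x2 OR (x2 XOR (x2 XOR x3))) XOR x1) OR x3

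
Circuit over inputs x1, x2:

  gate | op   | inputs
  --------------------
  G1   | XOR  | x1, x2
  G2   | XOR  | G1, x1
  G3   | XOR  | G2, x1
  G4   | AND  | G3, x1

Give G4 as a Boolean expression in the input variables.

(((x1 XOR x2) XOR x1) XOR x1) AND x1

G1 = x1 XOR x2
G2 = G1 XOR x1 = (x1 XOR x2) XOR x1
G3 = G2 XOR x1 = ((x1 XOR x2) XOR x1) XOR x1
G4 = G3 AND x1 = (((x1 XOR x2) XOR x1) XOR x1) AND x1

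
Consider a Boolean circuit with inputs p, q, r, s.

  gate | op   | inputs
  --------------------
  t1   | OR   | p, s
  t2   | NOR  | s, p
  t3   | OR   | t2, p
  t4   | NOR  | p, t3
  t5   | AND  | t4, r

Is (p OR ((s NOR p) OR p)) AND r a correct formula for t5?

t2 = s NOR p
t3 = t2 OR p = (s NOR p) OR p
t4 = p NOR t3 = p NOR ((s NOR p) OR p)
t5 = t4 AND r = (p NOR ((s NOR p) OR p)) AND r
At p=0, q=0, r=1, s=0: circuit gives 0, formula gives 1.

No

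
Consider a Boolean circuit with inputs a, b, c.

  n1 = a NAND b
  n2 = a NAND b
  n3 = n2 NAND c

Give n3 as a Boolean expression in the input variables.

(a NAND b) NAND c

n2 = a NAND b
n3 = n2 NAND c = (a NAND b) NAND c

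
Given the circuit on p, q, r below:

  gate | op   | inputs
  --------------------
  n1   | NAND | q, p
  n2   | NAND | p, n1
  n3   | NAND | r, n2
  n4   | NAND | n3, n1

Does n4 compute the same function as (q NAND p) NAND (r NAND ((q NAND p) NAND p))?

n1 = q NAND p
n2 = p NAND n1 = p NAND (q NAND p)
n3 = r NAND n2 = r NAND (p NAND (q NAND p))
n4 = n3 NAND n1 = (r NAND (p NAND (q NAND p))) NAND (q NAND p)
At p=0, q=0, r=0: circuit gives 0, formula gives 0.
At p=0, q=0, r=1: circuit gives 1, formula gives 1.
Agrees on all 8 inputs.

Yes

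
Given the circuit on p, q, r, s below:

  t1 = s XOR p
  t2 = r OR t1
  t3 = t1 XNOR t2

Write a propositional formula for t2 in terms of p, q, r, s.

t1 = s XOR p
t2 = r OR t1 = r OR (s XOR p)

r OR (s XOR p)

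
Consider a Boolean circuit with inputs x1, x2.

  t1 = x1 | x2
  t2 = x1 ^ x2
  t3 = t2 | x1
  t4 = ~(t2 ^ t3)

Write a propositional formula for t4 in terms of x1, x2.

~((x1 ^ x2) ^ ((x1 ^ x2) | x1))

t2 = x1 ^ x2
t3 = t2 | x1 = (x1 ^ x2) | x1
t4 = ~(t2 ^ t3) = ~((x1 ^ x2) ^ ((x1 ^ x2) | x1))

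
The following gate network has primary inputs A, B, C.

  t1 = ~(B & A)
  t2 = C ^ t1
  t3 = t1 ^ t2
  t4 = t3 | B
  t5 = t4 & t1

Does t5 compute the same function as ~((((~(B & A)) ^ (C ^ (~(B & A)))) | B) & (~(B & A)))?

t1 = ~(B & A)
t2 = C ^ t1 = C ^ (~(B & A))
t3 = t1 ^ t2 = (~(B & A)) ^ (C ^ (~(B & A)))
t4 = t3 | B = ((~(B & A)) ^ (C ^ (~(B & A)))) | B
t5 = t4 & t1 = (((~(B & A)) ^ (C ^ (~(B & A)))) | B) & (~(B & A))
At A=0, B=0, C=0: circuit gives 0, formula gives 1.

No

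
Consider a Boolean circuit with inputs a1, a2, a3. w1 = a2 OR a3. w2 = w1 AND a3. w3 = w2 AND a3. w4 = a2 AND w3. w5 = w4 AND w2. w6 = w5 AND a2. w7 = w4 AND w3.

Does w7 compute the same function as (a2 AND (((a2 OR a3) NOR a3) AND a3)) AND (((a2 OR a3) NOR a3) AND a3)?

No

w1 = a2 OR a3
w2 = w1 AND a3 = (a2 OR a3) AND a3
w3 = w2 AND a3 = ((a2 OR a3) AND a3) AND a3
w4 = a2 AND w3 = a2 AND (((a2 OR a3) AND a3) AND a3)
w7 = w4 AND w3 = (a2 AND (((a2 OR a3) AND a3) AND a3)) AND (((a2 OR a3) AND a3) AND a3)
At a1=0, a2=1, a3=1: circuit gives 1, formula gives 0.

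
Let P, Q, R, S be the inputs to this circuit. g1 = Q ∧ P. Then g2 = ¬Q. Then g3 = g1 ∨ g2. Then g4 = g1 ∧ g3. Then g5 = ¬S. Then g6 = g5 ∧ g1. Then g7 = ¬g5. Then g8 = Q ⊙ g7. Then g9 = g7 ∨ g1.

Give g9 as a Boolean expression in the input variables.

g1 = Q ∧ P
g5 = ¬S
g7 = ¬g5 = ¬¬S
g9 = g7 ∨ g1 = ¬¬S ∨ (Q ∧ P)

¬¬S ∨ (Q ∧ P)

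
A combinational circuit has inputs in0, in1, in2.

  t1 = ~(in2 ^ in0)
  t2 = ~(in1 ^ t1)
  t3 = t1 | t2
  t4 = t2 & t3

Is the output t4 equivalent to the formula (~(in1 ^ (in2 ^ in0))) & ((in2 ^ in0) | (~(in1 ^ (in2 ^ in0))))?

t1 = ~(in2 ^ in0)
t2 = ~(in1 ^ t1) = ~(in1 ^ (~(in2 ^ in0)))
t3 = t1 | t2 = (~(in2 ^ in0)) | (~(in1 ^ (~(in2 ^ in0))))
t4 = t2 & t3 = (~(in1 ^ (~(in2 ^ in0)))) & ((~(in2 ^ in0)) | (~(in1 ^ (~(in2 ^ in0)))))
At in0=0, in1=0, in2=0: circuit gives 0, formula gives 1.

No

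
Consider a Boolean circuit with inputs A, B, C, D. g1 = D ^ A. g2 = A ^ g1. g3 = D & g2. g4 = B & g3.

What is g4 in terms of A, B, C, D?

B & (D & (A ^ (D ^ A)))

g1 = D ^ A
g2 = A ^ g1 = A ^ (D ^ A)
g3 = D & g2 = D & (A ^ (D ^ A))
g4 = B & g3 = B & (D & (A ^ (D ^ A)))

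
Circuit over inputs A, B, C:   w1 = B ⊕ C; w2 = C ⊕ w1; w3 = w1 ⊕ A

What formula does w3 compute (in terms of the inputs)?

(B ⊕ C) ⊕ A

w1 = B ⊕ C
w3 = w1 ⊕ A = (B ⊕ C) ⊕ A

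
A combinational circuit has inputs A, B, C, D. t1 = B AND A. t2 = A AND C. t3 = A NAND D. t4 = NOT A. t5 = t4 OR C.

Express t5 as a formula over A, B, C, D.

t4 = NOT A
t5 = t4 OR C = NOT A OR C

NOT A OR C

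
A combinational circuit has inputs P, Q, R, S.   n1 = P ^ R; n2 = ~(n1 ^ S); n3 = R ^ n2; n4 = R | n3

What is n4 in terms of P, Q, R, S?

R | (R ^ (~((P ^ R) ^ S)))

n1 = P ^ R
n2 = ~(n1 ^ S) = ~((P ^ R) ^ S)
n3 = R ^ n2 = R ^ (~((P ^ R) ^ S))
n4 = R | n3 = R | (R ^ (~((P ^ R) ^ S)))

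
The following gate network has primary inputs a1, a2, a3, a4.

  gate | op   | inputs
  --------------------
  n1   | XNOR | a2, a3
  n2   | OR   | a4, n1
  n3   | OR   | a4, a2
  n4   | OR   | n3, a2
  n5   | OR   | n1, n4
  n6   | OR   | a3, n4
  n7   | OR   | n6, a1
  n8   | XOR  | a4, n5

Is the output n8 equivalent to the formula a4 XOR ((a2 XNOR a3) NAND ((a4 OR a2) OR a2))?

n1 = a2 XNOR a3
n3 = a4 OR a2
n4 = n3 OR a2 = (a4 OR a2) OR a2
n5 = n1 OR n4 = (a2 XNOR a3) OR ((a4 OR a2) OR a2)
n8 = a4 XOR n5 = a4 XOR ((a2 XNOR a3) OR ((a4 OR a2) OR a2))
At a1=0, a2=0, a3=0, a4=1: circuit gives 0, formula gives 1.

No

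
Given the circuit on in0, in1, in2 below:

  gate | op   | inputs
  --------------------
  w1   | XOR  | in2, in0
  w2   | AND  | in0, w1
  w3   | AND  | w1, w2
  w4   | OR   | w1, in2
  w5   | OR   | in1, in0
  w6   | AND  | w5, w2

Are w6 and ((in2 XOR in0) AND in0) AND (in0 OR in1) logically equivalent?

Yes

w1 = in2 XOR in0
w2 = in0 AND w1 = in0 AND (in2 XOR in0)
w5 = in1 OR in0
w6 = w5 AND w2 = (in1 OR in0) AND (in0 AND (in2 XOR in0))
At in0=0, in1=0, in2=0: circuit gives 0, formula gives 0.
At in0=1, in1=0, in2=0: circuit gives 1, formula gives 1.
Agrees on all 8 inputs.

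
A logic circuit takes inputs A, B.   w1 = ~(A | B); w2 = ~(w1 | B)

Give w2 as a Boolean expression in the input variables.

~((~(A | B)) | B)

w1 = ~(A | B)
w2 = ~(w1 | B) = ~((~(A | B)) | B)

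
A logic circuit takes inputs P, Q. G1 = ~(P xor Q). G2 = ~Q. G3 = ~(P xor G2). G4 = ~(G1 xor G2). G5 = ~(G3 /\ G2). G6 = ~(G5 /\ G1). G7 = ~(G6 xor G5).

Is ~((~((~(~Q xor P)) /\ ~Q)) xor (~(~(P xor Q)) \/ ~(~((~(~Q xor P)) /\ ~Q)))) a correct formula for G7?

G1 = ~(P xor Q)
G2 = ~Q
G3 = ~(P xor G2) = ~(P xor ~Q)
G5 = ~(G3 /\ G2) = ~((~(P xor ~Q)) /\ ~Q)
G6 = ~(G5 /\ G1) = ~((~((~(P xor ~Q)) /\ ~Q)) /\ (~(P xor Q)))
G7 = ~(G6 xor G5) = ~((~((~((~(P xor ~Q)) /\ ~Q)) /\ (~(P xor Q)))) xor (~((~(P xor ~Q)) /\ ~Q)))
At P=0, Q=0: circuit gives 0, formula gives 0.
At P=0, Q=1: circuit gives 1, formula gives 1.
Agrees on all 4 inputs.

Yes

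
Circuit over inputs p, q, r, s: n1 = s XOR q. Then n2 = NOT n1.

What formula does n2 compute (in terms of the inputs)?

n1 = s XOR q
n2 = NOT n1 = NOT (s XOR q)

NOT (s XOR q)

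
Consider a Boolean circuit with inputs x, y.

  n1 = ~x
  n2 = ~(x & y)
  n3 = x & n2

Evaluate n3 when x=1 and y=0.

1

n2 = ~(1 & 0) = 1
n3 = 1 & 1 = 1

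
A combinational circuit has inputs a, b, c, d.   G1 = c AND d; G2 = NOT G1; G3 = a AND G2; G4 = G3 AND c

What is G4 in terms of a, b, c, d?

G1 = c AND d
G2 = NOT G1 = NOT (c AND d)
G3 = a AND G2 = a AND NOT (c AND d)
G4 = G3 AND c = (a AND NOT (c AND d)) AND c

(a AND NOT (c AND d)) AND c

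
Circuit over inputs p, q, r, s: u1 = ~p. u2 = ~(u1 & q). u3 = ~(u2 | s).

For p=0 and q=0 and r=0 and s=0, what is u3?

0

u1 = ~0 = 1
u2 = ~(1 & 0) = 1
u3 = ~(1 | 0) = 0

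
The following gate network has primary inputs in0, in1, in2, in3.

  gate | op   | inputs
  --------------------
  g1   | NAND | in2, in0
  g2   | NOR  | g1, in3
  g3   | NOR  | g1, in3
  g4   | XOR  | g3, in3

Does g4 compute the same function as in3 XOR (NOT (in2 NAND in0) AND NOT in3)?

Yes

g1 = in2 NAND in0
g3 = g1 NOR in3 = (in2 NAND in0) NOR in3
g4 = g3 XOR in3 = ((in2 NAND in0) NOR in3) XOR in3
At in0=0, in1=0, in2=0, in3=0: circuit gives 0, formula gives 0.
At in0=0, in1=0, in2=0, in3=1: circuit gives 1, formula gives 1.
Agrees on all 16 inputs.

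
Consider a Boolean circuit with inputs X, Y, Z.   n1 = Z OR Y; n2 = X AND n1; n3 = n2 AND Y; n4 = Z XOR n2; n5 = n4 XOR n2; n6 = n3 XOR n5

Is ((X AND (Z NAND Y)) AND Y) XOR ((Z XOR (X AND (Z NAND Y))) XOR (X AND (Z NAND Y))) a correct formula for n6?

No

n1 = Z OR Y
n2 = X AND n1 = X AND (Z OR Y)
n3 = n2 AND Y = (X AND (Z OR Y)) AND Y
n4 = Z XOR n2 = Z XOR (X AND (Z OR Y))
n5 = n4 XOR n2 = (Z XOR (X AND (Z OR Y))) XOR (X AND (Z OR Y))
n6 = n3 XOR n5 = ((X AND (Z OR Y)) AND Y) XOR ((Z XOR (X AND (Z OR Y))) XOR (X AND (Z OR Y)))
At X=1, Y=1, Z=1: circuit gives 0, formula gives 1.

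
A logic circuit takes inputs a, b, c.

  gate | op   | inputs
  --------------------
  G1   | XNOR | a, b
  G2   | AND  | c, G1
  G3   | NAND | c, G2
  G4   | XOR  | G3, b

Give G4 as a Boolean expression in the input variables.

G1 = a XNOR b
G2 = c AND G1 = c AND (a XNOR b)
G3 = c NAND G2 = c NAND (c AND (a XNOR b))
G4 = G3 XOR b = (c NAND (c AND (a XNOR b))) XOR b

(c NAND (c AND (a XNOR b))) XOR b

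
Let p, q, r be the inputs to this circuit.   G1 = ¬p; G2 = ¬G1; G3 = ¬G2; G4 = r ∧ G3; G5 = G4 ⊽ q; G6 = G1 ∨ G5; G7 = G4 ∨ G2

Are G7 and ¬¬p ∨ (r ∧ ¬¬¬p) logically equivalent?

G1 = ¬p
G2 = ¬G1 = ¬¬p
G3 = ¬G2 = ¬¬¬p
G4 = r ∧ G3 = r ∧ ¬¬¬p
G7 = G4 ∨ G2 = (r ∧ ¬¬¬p) ∨ ¬¬p
At p=0, q=0, r=0: circuit gives 0, formula gives 0.
At p=0, q=0, r=1: circuit gives 1, formula gives 1.
Agrees on all 8 inputs.

Yes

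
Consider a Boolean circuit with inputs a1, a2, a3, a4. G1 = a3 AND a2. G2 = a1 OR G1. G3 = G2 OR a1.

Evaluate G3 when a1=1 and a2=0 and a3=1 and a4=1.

1

G1 = 1 AND 0 = 0
G2 = 1 OR 0 = 1
G3 = 1 OR 1 = 1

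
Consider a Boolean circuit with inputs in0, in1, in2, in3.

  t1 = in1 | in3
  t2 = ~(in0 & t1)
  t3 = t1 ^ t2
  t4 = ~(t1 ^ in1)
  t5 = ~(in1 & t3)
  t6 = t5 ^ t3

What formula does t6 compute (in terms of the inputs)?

t1 = in1 | in3
t2 = ~(in0 & t1) = ~(in0 & (in1 | in3))
t3 = t1 ^ t2 = (in1 | in3) ^ (~(in0 & (in1 | in3)))
t5 = ~(in1 & t3) = ~(in1 & ((in1 | in3) ^ (~(in0 & (in1 | in3)))))
t6 = t5 ^ t3 = (~(in1 & ((in1 | in3) ^ (~(in0 & (in1 | in3)))))) ^ ((in1 | in3) ^ (~(in0 & (in1 | in3))))

(~(in1 & ((in1 | in3) ^ (~(in0 & (in1 | in3)))))) ^ ((in1 | in3) ^ (~(in0 & (in1 | in3))))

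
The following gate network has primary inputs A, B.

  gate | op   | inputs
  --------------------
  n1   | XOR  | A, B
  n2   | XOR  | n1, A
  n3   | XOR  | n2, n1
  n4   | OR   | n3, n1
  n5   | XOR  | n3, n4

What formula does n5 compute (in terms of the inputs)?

(((A XOR B) XOR A) XOR (A XOR B)) XOR ((((A XOR B) XOR A) XOR (A XOR B)) OR (A XOR B))

n1 = A XOR B
n2 = n1 XOR A = (A XOR B) XOR A
n3 = n2 XOR n1 = ((A XOR B) XOR A) XOR (A XOR B)
n4 = n3 OR n1 = (((A XOR B) XOR A) XOR (A XOR B)) OR (A XOR B)
n5 = n3 XOR n4 = (((A XOR B) XOR A) XOR (A XOR B)) XOR ((((A XOR B) XOR A) XOR (A XOR B)) OR (A XOR B))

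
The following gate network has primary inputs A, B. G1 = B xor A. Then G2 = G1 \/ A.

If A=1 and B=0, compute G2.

G1 = 0 xor 1 = 1
G2 = 1 \/ 1 = 1

1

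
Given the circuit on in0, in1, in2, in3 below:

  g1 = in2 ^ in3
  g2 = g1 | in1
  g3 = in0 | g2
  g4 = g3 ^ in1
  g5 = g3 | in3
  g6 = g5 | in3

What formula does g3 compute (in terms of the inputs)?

g1 = in2 ^ in3
g2 = g1 | in1 = (in2 ^ in3) | in1
g3 = in0 | g2 = in0 | ((in2 ^ in3) | in1)

in0 | ((in2 ^ in3) | in1)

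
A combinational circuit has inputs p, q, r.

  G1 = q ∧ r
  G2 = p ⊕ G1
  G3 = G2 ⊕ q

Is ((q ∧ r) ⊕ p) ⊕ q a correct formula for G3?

G1 = q ∧ r
G2 = p ⊕ G1 = p ⊕ (q ∧ r)
G3 = G2 ⊕ q = (p ⊕ (q ∧ r)) ⊕ q
At p=0, q=0, r=0: circuit gives 0, formula gives 0.
At p=0, q=1, r=0: circuit gives 1, formula gives 1.
Agrees on all 8 inputs.

Yes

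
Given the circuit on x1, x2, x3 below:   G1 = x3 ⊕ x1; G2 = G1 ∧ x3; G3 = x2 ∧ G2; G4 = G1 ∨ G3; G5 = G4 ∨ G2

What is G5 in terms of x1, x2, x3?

G1 = x3 ⊕ x1
G2 = G1 ∧ x3 = (x3 ⊕ x1) ∧ x3
G3 = x2 ∧ G2 = x2 ∧ ((x3 ⊕ x1) ∧ x3)
G4 = G1 ∨ G3 = (x3 ⊕ x1) ∨ (x2 ∧ ((x3 ⊕ x1) ∧ x3))
G5 = G4 ∨ G2 = ((x3 ⊕ x1) ∨ (x2 ∧ ((x3 ⊕ x1) ∧ x3))) ∨ ((x3 ⊕ x1) ∧ x3)

((x3 ⊕ x1) ∨ (x2 ∧ ((x3 ⊕ x1) ∧ x3))) ∨ ((x3 ⊕ x1) ∧ x3)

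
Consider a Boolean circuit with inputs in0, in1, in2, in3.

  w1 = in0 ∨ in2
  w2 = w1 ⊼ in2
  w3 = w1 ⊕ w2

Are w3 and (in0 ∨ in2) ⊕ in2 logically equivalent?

No

w1 = in0 ∨ in2
w2 = w1 ⊼ in2 = (in0 ∨ in2) ⊼ in2
w3 = w1 ⊕ w2 = (in0 ∨ in2) ⊕ ((in0 ∨ in2) ⊼ in2)
At in0=0, in1=0, in2=0, in3=0: circuit gives 1, formula gives 0.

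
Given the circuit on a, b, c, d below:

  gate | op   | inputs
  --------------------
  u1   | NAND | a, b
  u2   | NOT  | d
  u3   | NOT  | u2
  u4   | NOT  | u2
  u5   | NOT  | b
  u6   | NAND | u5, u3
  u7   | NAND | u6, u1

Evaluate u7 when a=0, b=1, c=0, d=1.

u1 = 0 NAND 1 = 1
u2 = NOT 1 = 0
u3 = NOT 0 = 1
u5 = NOT 1 = 0
u6 = 0 NAND 1 = 1
u7 = 1 NAND 1 = 0

0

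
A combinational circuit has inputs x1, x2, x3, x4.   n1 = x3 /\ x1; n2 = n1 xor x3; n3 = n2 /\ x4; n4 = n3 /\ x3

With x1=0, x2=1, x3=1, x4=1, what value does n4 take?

1

n1 = 1 /\ 0 = 0
n2 = 0 xor 1 = 1
n3 = 1 /\ 1 = 1
n4 = 1 /\ 1 = 1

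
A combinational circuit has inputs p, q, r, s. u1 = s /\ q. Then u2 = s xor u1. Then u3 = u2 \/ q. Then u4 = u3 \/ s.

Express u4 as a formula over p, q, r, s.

u1 = s /\ q
u2 = s xor u1 = s xor (s /\ q)
u3 = u2 \/ q = (s xor (s /\ q)) \/ q
u4 = u3 \/ s = ((s xor (s /\ q)) \/ q) \/ s

((s xor (s /\ q)) \/ q) \/ s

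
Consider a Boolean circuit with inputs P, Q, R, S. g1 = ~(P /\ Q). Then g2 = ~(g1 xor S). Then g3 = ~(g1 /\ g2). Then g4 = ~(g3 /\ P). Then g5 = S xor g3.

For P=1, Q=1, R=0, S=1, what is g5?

g1 = ~(1 /\ 1) = 0
g2 = ~(0 xor 1) = 0
g3 = ~(0 /\ 0) = 1
g5 = 1 xor 1 = 0

0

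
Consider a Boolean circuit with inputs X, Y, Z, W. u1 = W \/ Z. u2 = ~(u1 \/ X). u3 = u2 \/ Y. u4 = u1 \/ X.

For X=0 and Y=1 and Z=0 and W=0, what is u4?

0

u1 = 0 \/ 0 = 0
u4 = 0 \/ 0 = 0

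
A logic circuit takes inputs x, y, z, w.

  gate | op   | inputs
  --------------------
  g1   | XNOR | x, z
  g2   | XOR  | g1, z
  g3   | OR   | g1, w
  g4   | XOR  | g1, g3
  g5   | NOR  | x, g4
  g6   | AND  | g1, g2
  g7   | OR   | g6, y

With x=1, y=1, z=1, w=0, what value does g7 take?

1

g1 = 1 XNOR 1 = 1
g2 = 1 XOR 1 = 0
g6 = 1 AND 0 = 0
g7 = 0 OR 1 = 1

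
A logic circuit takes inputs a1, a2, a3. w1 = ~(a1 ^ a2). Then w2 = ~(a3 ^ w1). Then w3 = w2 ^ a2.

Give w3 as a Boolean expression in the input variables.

(~(a3 ^ (~(a1 ^ a2)))) ^ a2

w1 = ~(a1 ^ a2)
w2 = ~(a3 ^ w1) = ~(a3 ^ (~(a1 ^ a2)))
w3 = w2 ^ a2 = (~(a3 ^ (~(a1 ^ a2)))) ^ a2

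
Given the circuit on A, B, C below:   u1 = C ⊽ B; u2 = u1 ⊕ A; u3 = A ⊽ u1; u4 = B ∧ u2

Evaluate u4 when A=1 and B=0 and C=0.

u1 = 0 ⊽ 0 = 1
u2 = 1 ⊕ 1 = 0
u4 = 0 ∧ 0 = 0

0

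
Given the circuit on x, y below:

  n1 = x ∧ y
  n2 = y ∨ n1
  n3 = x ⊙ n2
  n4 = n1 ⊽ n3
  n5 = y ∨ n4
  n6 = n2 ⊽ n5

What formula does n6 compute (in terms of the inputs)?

n1 = x ∧ y
n2 = y ∨ n1 = y ∨ (x ∧ y)
n3 = x ⊙ n2 = x ⊙ (y ∨ (x ∧ y))
n4 = n1 ⊽ n3 = (x ∧ y) ⊽ (x ⊙ (y ∨ (x ∧ y)))
n5 = y ∨ n4 = y ∨ ((x ∧ y) ⊽ (x ⊙ (y ∨ (x ∧ y))))
n6 = n2 ⊽ n5 = (y ∨ (x ∧ y)) ⊽ (y ∨ ((x ∧ y) ⊽ (x ⊙ (y ∨ (x ∧ y)))))

(y ∨ (x ∧ y)) ⊽ (y ∨ ((x ∧ y) ⊽ (x ⊙ (y ∨ (x ∧ y)))))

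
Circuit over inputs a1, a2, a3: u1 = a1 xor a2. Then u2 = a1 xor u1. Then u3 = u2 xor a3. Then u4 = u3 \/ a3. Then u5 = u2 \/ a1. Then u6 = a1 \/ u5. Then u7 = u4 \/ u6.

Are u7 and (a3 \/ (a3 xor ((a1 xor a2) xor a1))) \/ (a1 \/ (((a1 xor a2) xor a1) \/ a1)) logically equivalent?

u1 = a1 xor a2
u2 = a1 xor u1 = a1 xor (a1 xor a2)
u3 = u2 xor a3 = (a1 xor (a1 xor a2)) xor a3
u4 = u3 \/ a3 = ((a1 xor (a1 xor a2)) xor a3) \/ a3
u5 = u2 \/ a1 = (a1 xor (a1 xor a2)) \/ a1
u6 = a1 \/ u5 = a1 \/ ((a1 xor (a1 xor a2)) \/ a1)
u7 = u4 \/ u6 = (((a1 xor (a1 xor a2)) xor a3) \/ a3) \/ (a1 \/ ((a1 xor (a1 xor a2)) \/ a1))
At a1=0, a2=0, a3=0: circuit gives 0, formula gives 0.
At a1=0, a2=0, a3=1: circuit gives 1, formula gives 1.
Agrees on all 8 inputs.

Yes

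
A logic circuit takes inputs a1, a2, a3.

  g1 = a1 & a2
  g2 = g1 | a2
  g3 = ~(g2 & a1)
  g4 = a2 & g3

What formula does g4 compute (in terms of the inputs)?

g1 = a1 & a2
g2 = g1 | a2 = (a1 & a2) | a2
g3 = ~(g2 & a1) = ~(((a1 & a2) | a2) & a1)
g4 = a2 & g3 = a2 & (~(((a1 & a2) | a2) & a1))

a2 & (~(((a1 & a2) | a2) & a1))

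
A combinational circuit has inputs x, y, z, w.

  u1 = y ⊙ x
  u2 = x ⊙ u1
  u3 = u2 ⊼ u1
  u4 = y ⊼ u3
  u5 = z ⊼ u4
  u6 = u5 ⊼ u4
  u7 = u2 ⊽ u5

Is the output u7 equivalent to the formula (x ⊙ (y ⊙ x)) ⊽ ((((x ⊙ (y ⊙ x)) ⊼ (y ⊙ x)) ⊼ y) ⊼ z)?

Yes

u1 = y ⊙ x
u2 = x ⊙ u1 = x ⊙ (y ⊙ x)
u3 = u2 ⊼ u1 = (x ⊙ (y ⊙ x)) ⊼ (y ⊙ x)
u4 = y ⊼ u3 = y ⊼ ((x ⊙ (y ⊙ x)) ⊼ (y ⊙ x))
u5 = z ⊼ u4 = z ⊼ (y ⊼ ((x ⊙ (y ⊙ x)) ⊼ (y ⊙ x)))
u7 = u2 ⊽ u5 = (x ⊙ (y ⊙ x)) ⊽ (z ⊼ (y ⊼ ((x ⊙ (y ⊙ x)) ⊼ (y ⊙ x))))
At x=0, y=0, z=0, w=0: circuit gives 0, formula gives 0.
At x=0, y=0, z=1, w=0: circuit gives 1, formula gives 1.
Agrees on all 16 inputs.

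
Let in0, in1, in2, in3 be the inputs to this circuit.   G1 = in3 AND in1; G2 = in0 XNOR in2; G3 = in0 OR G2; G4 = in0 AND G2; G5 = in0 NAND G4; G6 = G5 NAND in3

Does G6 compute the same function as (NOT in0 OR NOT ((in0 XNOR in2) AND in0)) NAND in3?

G2 = in0 XNOR in2
G4 = in0 AND G2 = in0 AND (in0 XNOR in2)
G5 = in0 NAND G4 = in0 NAND (in0 AND (in0 XNOR in2))
G6 = G5 NAND in3 = (in0 NAND (in0 AND (in0 XNOR in2))) NAND in3
At in0=0, in1=0, in2=0, in3=1: circuit gives 0, formula gives 0.
At in0=0, in1=0, in2=0, in3=0: circuit gives 1, formula gives 1.
Agrees on all 16 inputs.

Yes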